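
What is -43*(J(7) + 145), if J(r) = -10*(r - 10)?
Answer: -7525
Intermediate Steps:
J(r) = 100 - 10*r (J(r) = -10*(-10 + r) = 100 - 10*r)
-43*(J(7) + 145) = -43*((100 - 10*7) + 145) = -43*((100 - 70) + 145) = -43*(30 + 145) = -43*175 = -7525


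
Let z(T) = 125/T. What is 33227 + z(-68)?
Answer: 2259311/68 ≈ 33225.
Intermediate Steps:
33227 + z(-68) = 33227 + 125/(-68) = 33227 + 125*(-1/68) = 33227 - 125/68 = 2259311/68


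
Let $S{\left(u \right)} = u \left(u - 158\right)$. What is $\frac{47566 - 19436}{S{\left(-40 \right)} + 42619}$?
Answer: $\frac{28130}{50539} \approx 0.5566$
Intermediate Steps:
$S{\left(u \right)} = u \left(-158 + u\right)$
$\frac{47566 - 19436}{S{\left(-40 \right)} + 42619} = \frac{47566 - 19436}{- 40 \left(-158 - 40\right) + 42619} = \frac{28130}{\left(-40\right) \left(-198\right) + 42619} = \frac{28130}{7920 + 42619} = \frac{28130}{50539}$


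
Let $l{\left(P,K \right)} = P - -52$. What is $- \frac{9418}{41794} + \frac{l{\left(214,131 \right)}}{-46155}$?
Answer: $- \frac{222902497}{964501035} \approx -0.23111$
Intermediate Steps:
$l{\left(P,K \right)} = 52 + P$ ($l{\left(P,K \right)} = P + 52 = 52 + P$)
$- \frac{9418}{41794} + \frac{l{\left(214,131 \right)}}{-46155} = - \frac{9418}{41794} + \frac{52 + 214}{-46155} = \left(-9418\right) \frac{1}{41794} + 266 \left(- \frac{1}{46155}\right) = - \frac{4709}{20897} - \frac{266}{46155} = - \frac{222902497}{964501035}$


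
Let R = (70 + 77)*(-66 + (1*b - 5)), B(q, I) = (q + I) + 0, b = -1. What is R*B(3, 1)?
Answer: -42336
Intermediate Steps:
B(q, I) = I + q (B(q, I) = (I + q) + 0 = I + q)
R = -10584 (R = (70 + 77)*(-66 + (1*(-1) - 5)) = 147*(-66 + (-1 - 5)) = 147*(-66 - 6) = 147*(-72) = -10584)
R*B(3, 1) = -10584*(1 + 3) = -10584*4 = -42336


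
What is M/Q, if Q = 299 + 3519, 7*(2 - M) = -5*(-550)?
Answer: -1368/13363 ≈ -0.10237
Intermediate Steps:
M = -2736/7 (M = 2 - (-5)*(-550)/7 = 2 - ⅐*2750 = 2 - 2750/7 = -2736/7 ≈ -390.86)
Q = 3818
M/Q = -2736/7/3818 = -2736/7*1/3818 = -1368/13363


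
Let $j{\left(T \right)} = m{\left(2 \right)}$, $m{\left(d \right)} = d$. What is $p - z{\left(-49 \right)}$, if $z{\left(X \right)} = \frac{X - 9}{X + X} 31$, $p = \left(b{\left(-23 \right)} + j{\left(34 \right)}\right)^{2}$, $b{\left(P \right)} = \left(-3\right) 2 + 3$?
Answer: $- \frac{850}{49} \approx -17.347$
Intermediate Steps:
$j{\left(T \right)} = 2$
$b{\left(P \right)} = -3$ ($b{\left(P \right)} = -6 + 3 = -3$)
$p = 1$ ($p = \left(-3 + 2\right)^{2} = \left(-1\right)^{2} = 1$)
$z{\left(X \right)} = \frac{31 \left(-9 + X\right)}{2 X}$ ($z{\left(X \right)} = \frac{-9 + X}{2 X} 31 = \frac{31 \left(-9 + X\right)}{2 X}$)
$p - z{\left(-49 \right)} = 1 - \frac{31 \left(-9 - 49\right)}{2 \left(-49\right)} = 1 - \frac{31}{2} \left(- \frac{1}{49}\right) \left(-58\right) = 1 - \frac{899}{49} = - \frac{850}{49}$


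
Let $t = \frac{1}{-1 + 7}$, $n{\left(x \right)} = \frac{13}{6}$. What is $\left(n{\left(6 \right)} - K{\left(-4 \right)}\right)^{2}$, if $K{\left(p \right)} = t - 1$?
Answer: $9$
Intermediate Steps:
$n{\left(x \right)} = \frac{13}{6}$ ($n{\left(x \right)} = 13 \cdot \frac{1}{6} = \frac{13}{6}$)
$t = \frac{1}{6} \approx 0.16667$
$K{\left(p \right)} = - \frac{5}{6}$ ($K{\left(p \right)} = \frac{1}{6} - 1 = - \frac{5}{6}$)
$\left(n{\left(6 \right)} - K{\left(-4 \right)}\right)^{2} = \left(\frac{13}{6} - - \frac{5}{6}\right)^{2} = \left(\frac{13}{6} + \frac{5}{6}\right)^{2} = 3^{2} = 9$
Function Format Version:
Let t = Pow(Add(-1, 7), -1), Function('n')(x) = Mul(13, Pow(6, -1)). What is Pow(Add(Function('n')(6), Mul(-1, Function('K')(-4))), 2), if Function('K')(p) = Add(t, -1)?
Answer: 9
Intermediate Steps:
Function('n')(x) = Rational(13, 6) (Function('n')(x) = Mul(13, Rational(1, 6)) = Rational(13, 6))
t = Rational(1, 6) (t = Pow(6, -1) = Rational(1, 6) ≈ 0.16667)
Function('K')(p) = Rational(-5, 6) (Function('K')(p) = Add(Rational(1, 6), -1) = Rational(-5, 6))
Pow(Add(Function('n')(6), Mul(-1, Function('K')(-4))), 2) = Pow(Add(Rational(13, 6), Mul(-1, Rational(-5, 6))), 2) = Pow(Add(Rational(13, 6), Rational(5, 6)), 2) = Pow(3, 2) = 9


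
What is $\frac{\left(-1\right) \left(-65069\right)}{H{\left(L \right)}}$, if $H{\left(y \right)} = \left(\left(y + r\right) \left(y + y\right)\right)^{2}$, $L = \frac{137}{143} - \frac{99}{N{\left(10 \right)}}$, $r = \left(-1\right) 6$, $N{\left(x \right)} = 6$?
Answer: $\frac{108837428861876}{749973552066025} \approx 0.14512$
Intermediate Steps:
$r = -6$
$L = - \frac{4445}{286}$ ($L = \frac{137}{143} - \frac{99}{6} = 137 \cdot \frac{1}{143} - \frac{33}{2} = \frac{137}{143} - \frac{33}{2} = - \frac{4445}{286} \approx -15.542$)
$H{\left(y \right)} = 4 y^{2} \left(-6 + y\right)^{2}$ ($H{\left(y \right)} = \left(\left(y - 6\right) \left(y + y\right)\right)^{2} = \left(\left(-6 + y\right) 2 y\right)^{2} = \left(2 y \left(-6 + y\right)\right)^{2} = 4 y^{2} \left(-6 + y\right)^{2}$)
$\frac{\left(-1\right) \left(-65069\right)}{H{\left(L \right)}} = \frac{\left(-1\right) \left(-65069\right)}{4 \left(- \frac{4445}{286}\right)^{2} \left(-6 - \frac{4445}{286}\right)^{2}} = \frac{65069}{4 \cdot \frac{19758025}{81796} \left(- \frac{6161}{286}\right)^{2}} = \frac{65069}{4 \cdot \frac{19758025}{81796} \cdot \frac{37957921}{81796}} = \frac{65069}{\frac{749973552066025}{1672646404}} = 65069 \cdot \frac{1672646404}{749973552066025} = \frac{108837428861876}{749973552066025}$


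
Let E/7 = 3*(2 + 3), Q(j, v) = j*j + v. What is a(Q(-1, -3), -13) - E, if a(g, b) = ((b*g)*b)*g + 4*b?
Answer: 519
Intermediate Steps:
Q(j, v) = v + j² (Q(j, v) = j² + v = v + j²)
E = 105 (E = 7*(3*(2 + 3)) = 7*(3*5) = 7*15 = 105)
a(g, b) = 4*b + b²*g² (a(g, b) = (g*b²)*g + 4*b = b²*g² + 4*b = 4*b + b²*g²)
a(Q(-1, -3), -13) - E = -13*(4 - 13*(-3 + (-1)²)²) - 1*105 = -13*(4 - 13*(-3 + 1)²) - 105 = -13*(4 - 13*(-2)²) - 105 = -13*(4 - 13*4) - 105 = -13*(4 - 52) - 105 = -13*(-48) - 105 = 624 - 105 = 519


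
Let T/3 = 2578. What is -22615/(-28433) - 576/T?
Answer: 26421167/36650137 ≈ 0.72090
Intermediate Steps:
T = 7734 (T = 3*2578 = 7734)
-22615/(-28433) - 576/T = -22615/(-28433) - 576/7734 = -22615*(-1/28433) - 576*1/7734 = 22615/28433 - 96/1289 = 26421167/36650137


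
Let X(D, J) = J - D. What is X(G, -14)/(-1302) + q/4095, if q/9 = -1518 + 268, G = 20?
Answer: -23029/8463 ≈ -2.7211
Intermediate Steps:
q = -11250 (q = 9*(-1518 + 268) = 9*(-1250) = -11250)
X(G, -14)/(-1302) + q/4095 = (-14 - 1*20)/(-1302) - 11250/4095 = (-14 - 20)*(-1/1302) - 11250*1/4095 = -34*(-1/1302) - 250/91 = 17/651 - 250/91 = -23029/8463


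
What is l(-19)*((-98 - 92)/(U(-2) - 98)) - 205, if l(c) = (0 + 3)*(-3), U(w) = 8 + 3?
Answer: -6515/29 ≈ -224.66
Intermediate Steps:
U(w) = 11
l(c) = -9 (l(c) = 3*(-3) = -9)
l(-19)*((-98 - 92)/(U(-2) - 98)) - 205 = -9*(-98 - 92)/(11 - 98) - 205 = -(-1710)/(-87) - 205 = -(-1710)*(-1)/87 - 205 = -9*190/87 - 205 = -570/29 - 205 = -6515/29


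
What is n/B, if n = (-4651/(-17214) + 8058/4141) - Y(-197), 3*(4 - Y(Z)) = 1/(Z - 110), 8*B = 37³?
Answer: -156250585636/554243465037477 ≈ -0.00028192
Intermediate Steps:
B = 50653/8 (B = (⅛)*37³ = (⅛)*50653 = 50653/8 ≈ 6331.6)
Y(Z) = 4 - 1/(3*(-110 + Z)) (Y(Z) = 4 - 1/(3*(Z - 110)) = 4 - 1/(3*(-110 + Z)))
n = -39062646409/21883934418 (n = (-4651/(-17214) + 8058/4141) - (-1321 + 12*(-197))/(3*(-110 - 197)) = (-4651*(-1/17214) + 8058*(1/4141)) - (-1321 - 2364)/(3*(-307)) = (4651/17214 + 8058/4141) - (-1)*(-3685)/(3*307) = 157970203/71283174 - 1*3685/921 = 157970203/71283174 - 3685/921 = -39062646409/21883934418 ≈ -1.7850)
n/B = -39062646409/(21883934418*50653/8) = -39062646409/21883934418*8/50653 = -156250585636/554243465037477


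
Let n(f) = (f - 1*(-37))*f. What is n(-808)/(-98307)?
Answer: -207656/32769 ≈ -6.3370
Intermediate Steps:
n(f) = f*(37 + f) (n(f) = (f + 37)*f = (37 + f)*f = f*(37 + f))
n(-808)/(-98307) = -808*(37 - 808)/(-98307) = -808*(-771)*(-1/98307) = 622968*(-1/98307) = -207656/32769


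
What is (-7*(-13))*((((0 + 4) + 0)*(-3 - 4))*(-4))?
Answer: 10192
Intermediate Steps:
(-7*(-13))*((((0 + 4) + 0)*(-3 - 4))*(-4)) = 91*(((4 + 0)*(-7))*(-4)) = 91*((4*(-7))*(-4)) = 91*(-28*(-4)) = 91*112 = 10192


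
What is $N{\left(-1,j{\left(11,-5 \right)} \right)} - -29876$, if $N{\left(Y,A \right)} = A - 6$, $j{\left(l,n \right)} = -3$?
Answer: $29867$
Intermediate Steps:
$N{\left(Y,A \right)} = -6 + A$
$N{\left(-1,j{\left(11,-5 \right)} \right)} - -29876 = \left(-6 - 3\right) - -29876 = -9 + 29876 = 29867$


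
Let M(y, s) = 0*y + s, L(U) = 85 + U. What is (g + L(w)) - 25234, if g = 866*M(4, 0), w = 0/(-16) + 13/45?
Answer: -1131692/45 ≈ -25149.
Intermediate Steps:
w = 13/45 (w = 0*(-1/16) + 13*(1/45) = 0 + 13/45 = 13/45 ≈ 0.28889)
M(y, s) = s (M(y, s) = 0 + s = s)
g = 0 (g = 866*0 = 0)
(g + L(w)) - 25234 = (0 + (85 + 13/45)) - 25234 = (0 + 3838/45) - 25234 = 3838/45 - 25234 = -1131692/45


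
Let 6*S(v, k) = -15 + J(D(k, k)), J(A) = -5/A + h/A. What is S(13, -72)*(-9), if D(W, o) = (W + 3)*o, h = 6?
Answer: 74519/3312 ≈ 22.500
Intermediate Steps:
D(W, o) = o*(3 + W) (D(W, o) = (3 + W)*o = o*(3 + W))
J(A) = 1/A (J(A) = -5/A + 6/A = 1/A)
S(v, k) = -5/2 + 1/(6*k*(3 + k)) (S(v, k) = (-15 + 1/(k*(3 + k)))/6 = -5/2 + 1/(6*k*(3 + k)))
S(13, -72)*(-9) = ((⅙)*(1 - 15*(-72)*(3 - 72))/(-72*(3 - 72)))*(-9) = ((⅙)*(-1/72)*(1 - 15*(-72)*(-69))/(-69))*(-9) = ((⅙)*(-1/72)*(-1/69)*(1 - 74520))*(-9) = ((⅙)*(-1/72)*(-1/69)*(-74519))*(-9) = -74519/29808*(-9) = 74519/3312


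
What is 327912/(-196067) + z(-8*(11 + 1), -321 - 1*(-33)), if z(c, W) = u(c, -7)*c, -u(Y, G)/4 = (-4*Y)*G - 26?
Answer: -204336649704/196067 ≈ -1.0422e+6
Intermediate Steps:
u(Y, G) = 104 + 16*G*Y (u(Y, G) = -4*((-4*Y)*G - 26) = -4*(-4*G*Y - 26) = -4*(-26 - 4*G*Y) = 104 + 16*G*Y)
z(c, W) = c*(104 - 112*c) (z(c, W) = (104 + 16*(-7)*c)*c = (104 - 112*c)*c = c*(104 - 112*c))
327912/(-196067) + z(-8*(11 + 1), -321 - 1*(-33)) = 327912/(-196067) + 8*(-8*(11 + 1))*(13 - (-112)*(11 + 1)) = 327912*(-1/196067) + 8*(-8*12)*(13 - (-112)*12) = -327912/196067 + 8*(-96)*(13 - 14*(-96)) = -327912/196067 + 8*(-96)*(13 + 1344) = -327912/196067 + 8*(-96)*1357 = -327912/196067 - 1042176 = -204336649704/196067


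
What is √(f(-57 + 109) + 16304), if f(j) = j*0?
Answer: 4*√1019 ≈ 127.69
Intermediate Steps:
f(j) = 0
√(f(-57 + 109) + 16304) = √(0 + 16304) = √16304 = 4*√1019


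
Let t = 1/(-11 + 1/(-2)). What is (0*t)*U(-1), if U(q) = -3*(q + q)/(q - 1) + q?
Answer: 0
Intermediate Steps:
t = -2/23 (t = 1/(-11 - 1/2) = 1/(-23/2) = -2/23 ≈ -0.086957)
U(q) = q - 6*q/(-1 + q) (U(q) = -3*2*q/(-1 + q) + q = -6*q/(-1 + q) + q = q - 6*q/(-1 + q))
(0*t)*U(-1) = (0*(-2/23))*(-(-7 - 1)/(-1 - 1)) = 0*(-1*(-8)/(-2)) = 0*(-1*(-1/2)*(-8)) = 0*(-4) = 0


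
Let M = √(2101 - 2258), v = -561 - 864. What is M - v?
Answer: 1425 + I*√157 ≈ 1425.0 + 12.53*I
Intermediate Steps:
v = -1425
M = I*√157 (M = √(-157) = I*√157 ≈ 12.53*I)
M - v = I*√157 - 1*(-1425) = I*√157 + 1425 = 1425 + I*√157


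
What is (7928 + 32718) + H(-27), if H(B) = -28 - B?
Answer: 40645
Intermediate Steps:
(7928 + 32718) + H(-27) = (7928 + 32718) + (-28 - 1*(-27)) = 40646 + (-28 + 27) = 40646 - 1 = 40645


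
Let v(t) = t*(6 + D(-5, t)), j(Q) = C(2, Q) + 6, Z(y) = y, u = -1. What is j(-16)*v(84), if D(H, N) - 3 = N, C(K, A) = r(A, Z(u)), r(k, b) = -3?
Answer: 23436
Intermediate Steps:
C(K, A) = -3
D(H, N) = 3 + N
j(Q) = 3 (j(Q) = -3 + 6 = 3)
v(t) = t*(9 + t) (v(t) = t*(6 + (3 + t)) = t*(9 + t))
j(-16)*v(84) = 3*(84*(9 + 84)) = 3*(84*93) = 3*7812 = 23436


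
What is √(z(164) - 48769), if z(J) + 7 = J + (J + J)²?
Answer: 2*√14743 ≈ 242.84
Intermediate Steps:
z(J) = -7 + J + 4*J² (z(J) = -7 + (J + (J + J)²) = -7 + (J + (2*J)²) = -7 + (J + 4*J²) = -7 + J + 4*J²)
√(z(164) - 48769) = √((-7 + 164 + 4*164²) - 48769) = √((-7 + 164 + 4*26896) - 48769) = √((-7 + 164 + 107584) - 48769) = √(107741 - 48769) = √58972 = 2*√14743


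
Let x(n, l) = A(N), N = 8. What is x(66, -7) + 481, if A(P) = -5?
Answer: 476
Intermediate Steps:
x(n, l) = -5
x(66, -7) + 481 = -5 + 481 = 476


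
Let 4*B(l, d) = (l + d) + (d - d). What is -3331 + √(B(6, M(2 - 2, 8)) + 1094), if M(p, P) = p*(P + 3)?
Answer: -3331 + √4382/2 ≈ -3297.9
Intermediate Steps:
M(p, P) = p*(3 + P)
B(l, d) = d/4 + l/4 (B(l, d) = ((l + d) + (d - d))/4 = ((d + l) + 0)/4 = (d + l)/4 = d/4 + l/4)
-3331 + √(B(6, M(2 - 2, 8)) + 1094) = -3331 + √((((2 - 2)*(3 + 8))/4 + (¼)*6) + 1094) = -3331 + √(((0*11)/4 + 3/2) + 1094) = -3331 + √(((¼)*0 + 3/2) + 1094) = -3331 + √((0 + 3/2) + 1094) = -3331 + √(3/2 + 1094) = -3331 + √(2191/2) = -3331 + √4382/2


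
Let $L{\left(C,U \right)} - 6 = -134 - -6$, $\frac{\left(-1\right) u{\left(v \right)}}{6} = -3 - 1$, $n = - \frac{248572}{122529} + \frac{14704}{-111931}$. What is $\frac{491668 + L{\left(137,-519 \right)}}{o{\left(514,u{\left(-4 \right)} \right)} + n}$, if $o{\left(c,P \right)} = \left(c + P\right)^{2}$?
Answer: $\frac{3370725942629727}{1984817532472804} \approx 1.6983$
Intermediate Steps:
$n = - \frac{29624578948}{13714793499}$ ($n = \left(-248572\right) \frac{1}{122529} + 14704 \left(- \frac{1}{111931}\right) = - \frac{248572}{122529} - \frac{14704}{111931} = - \frac{29624578948}{13714793499} \approx -2.16$)
$u{\left(v \right)} = 24$ ($u{\left(v \right)} = - 6 \left(-3 - 1\right) = \left(-6\right) \left(-4\right) = 24$)
$o{\left(c,P \right)} = \left(P + c\right)^{2}$
$L{\left(C,U \right)} = -122$ ($L{\left(C,U \right)} = 6 - 128 = -122$)
$\frac{491668 + L{\left(137,-519 \right)}}{o{\left(514,u{\left(-4 \right)} \right)} + n} = \frac{491668 - 122}{\left(24 + 514\right)^{2} - \frac{29624578948}{13714793499}} = \frac{491546}{538^{2} - \frac{29624578948}{13714793499}} = \frac{491546}{289444 - \frac{29624578948}{13714793499}} = \frac{491546}{\frac{3969635064945608}{13714793499}} = 491546 \cdot \frac{13714793499}{3969635064945608} = \frac{3370725942629727}{1984817532472804}$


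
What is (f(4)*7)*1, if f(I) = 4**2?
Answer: 112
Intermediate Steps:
f(I) = 16
(f(4)*7)*1 = (16*7)*1 = 112*1 = 112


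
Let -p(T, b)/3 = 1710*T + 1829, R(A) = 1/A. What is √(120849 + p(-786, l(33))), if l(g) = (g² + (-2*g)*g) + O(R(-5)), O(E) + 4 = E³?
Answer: 3*√460838 ≈ 2036.6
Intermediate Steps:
O(E) = -4 + E³
l(g) = -501/125 - g² (l(g) = (g² + (-2*g)*g) + (-4 + (1/(-5))³) = (g² - 2*g²) + (-4 + (-⅕)³) = -g² + (-4 - 1/125) = -g² - 501/125 = -501/125 - g²)
p(T, b) = -5487 - 5130*T (p(T, b) = -3*(1710*T + 1829) = -3*(1829 + 1710*T) = -5487 - 5130*T)
√(120849 + p(-786, l(33))) = √(120849 + (-5487 - 5130*(-786))) = √(120849 + (-5487 + 4032180)) = √(120849 + 4026693) = √4147542 = 3*√460838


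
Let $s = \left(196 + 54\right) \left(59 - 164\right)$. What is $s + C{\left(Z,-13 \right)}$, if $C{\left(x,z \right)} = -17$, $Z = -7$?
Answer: $-26267$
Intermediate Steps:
$s = -26250$ ($s = 250 \left(-105\right) = -26250$)
$s + C{\left(Z,-13 \right)} = -26250 - 17 = -26267$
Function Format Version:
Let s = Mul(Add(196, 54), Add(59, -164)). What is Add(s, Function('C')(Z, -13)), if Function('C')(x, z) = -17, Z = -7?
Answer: -26267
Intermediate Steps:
s = -26250 (s = Mul(250, -105) = -26250)
Add(s, Function('C')(Z, -13)) = Add(-26250, -17) = -26267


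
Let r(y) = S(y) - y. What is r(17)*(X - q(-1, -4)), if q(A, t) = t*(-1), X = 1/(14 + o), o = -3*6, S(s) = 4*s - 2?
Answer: -833/4 ≈ -208.25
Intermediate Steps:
S(s) = -2 + 4*s
o = -18
r(y) = -2 + 3*y (r(y) = (-2 + 4*y) - y = -2 + 3*y)
X = -¼ (X = 1/(14 - 18) = 1/(-4) = -¼ ≈ -0.25000)
q(A, t) = -t
r(17)*(X - q(-1, -4)) = (-2 + 3*17)*(-¼ - (-1)*(-4)) = (-2 + 51)*(-¼ - 1*4) = 49*(-¼ - 4) = 49*(-17/4) = -833/4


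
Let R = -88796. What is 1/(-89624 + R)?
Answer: -1/178420 ≈ -5.6048e-6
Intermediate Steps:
1/(-89624 + R) = 1/(-89624 - 88796) = 1/(-178420) = -1/178420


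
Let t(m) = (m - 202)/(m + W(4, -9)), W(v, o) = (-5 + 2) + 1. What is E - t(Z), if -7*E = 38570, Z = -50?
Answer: -71693/13 ≈ -5514.8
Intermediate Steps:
W(v, o) = -2 (W(v, o) = -3 + 1 = -2)
E = -5510 (E = -⅐*38570 = -5510)
t(m) = (-202 + m)/(-2 + m) (t(m) = (m - 202)/(m - 2) = (-202 + m)/(-2 + m))
E - t(Z) = -5510 - (-202 - 50)/(-2 - 50) = -5510 - (-252)/(-52) = -5510 - (-1)*(-252)/52 = -5510 - 1*63/13 = -5510 - 63/13 = -71693/13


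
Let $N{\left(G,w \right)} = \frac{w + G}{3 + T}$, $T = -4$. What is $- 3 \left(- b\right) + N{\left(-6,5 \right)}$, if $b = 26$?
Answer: $79$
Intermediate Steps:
$N{\left(G,w \right)} = - G - w$ ($N{\left(G,w \right)} = \frac{w + G}{3 - 4} = \frac{G + w}{-1} = \left(G + w\right) \left(-1\right) = - G - w$)
$- 3 \left(- b\right) + N{\left(-6,5 \right)} = - 3 \left(\left(-1\right) 26\right) - -1 = \left(-3\right) \left(-26\right) + \left(6 - 5\right) = 78 + 1 = 79$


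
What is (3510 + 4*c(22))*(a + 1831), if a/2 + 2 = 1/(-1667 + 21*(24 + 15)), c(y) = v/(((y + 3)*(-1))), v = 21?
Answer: 33955101951/5300 ≈ 6.4066e+6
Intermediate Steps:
c(y) = 21/(-3 - y) (c(y) = 21/(((y + 3)*(-1))) = 21/(((3 + y)*(-1))) = 21/(-3 - y))
a = -1697/424 (a = -4 + 2/(-1667 + 21*(24 + 15)) = -4 + 2/(-1667 + 21*39) = -4 + 2/(-1667 + 819) = -4 + 2/(-848) = -4 + 2*(-1/848) = -4 - 1/424 = -1697/424 ≈ -4.0024)
(3510 + 4*c(22))*(a + 1831) = (3510 + 4*(-21/(3 + 22)))*(-1697/424 + 1831) = (3510 + 4*(-21/25))*(774647/424) = (3510 - 84/25)*(774647/424) = (87666/25)*(774647/424) = 33955101951/5300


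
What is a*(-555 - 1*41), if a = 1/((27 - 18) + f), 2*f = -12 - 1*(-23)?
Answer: -1192/29 ≈ -41.103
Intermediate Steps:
f = 11/2 (f = (-12 - 1*(-23))/2 = (-12 + 23)/2 = (1/2)*11 = 11/2 ≈ 5.5000)
a = 2/29 (a = 1/((27 - 18) + 11/2) = 1/(9 + 11/2) = 1/(29/2) = 2/29 ≈ 0.068966)
a*(-555 - 1*41) = 2*(-555 - 1*41)/29 = 2*(-555 - 41)/29 = (2/29)*(-596) = -1192/29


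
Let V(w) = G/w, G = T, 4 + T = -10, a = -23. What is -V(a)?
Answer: -14/23 ≈ -0.60870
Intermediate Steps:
T = -14 (T = -4 - 10 = -14)
G = -14
V(w) = -14/w
-V(a) = -(-14)/(-23) = -(-14)*(-1)/23 = -1*14/23 = -14/23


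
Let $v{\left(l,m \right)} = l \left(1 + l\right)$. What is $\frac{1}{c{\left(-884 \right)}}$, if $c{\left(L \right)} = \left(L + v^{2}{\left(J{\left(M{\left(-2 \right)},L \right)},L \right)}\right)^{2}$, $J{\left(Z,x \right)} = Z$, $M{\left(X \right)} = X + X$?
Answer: $\frac{1}{547600} \approx 1.8262 \cdot 10^{-6}$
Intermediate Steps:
$M{\left(X \right)} = 2 X$
$c{\left(L \right)} = \left(144 + L\right)^{2}$ ($c{\left(L \right)} = \left(L + \left(2 \left(-2\right) \left(1 + 2 \left(-2\right)\right)\right)^{2}\right)^{2} = \left(L + \left(- 4 \left(1 - 4\right)\right)^{2}\right)^{2} = \left(L + \left(\left(-4\right) \left(-3\right)\right)^{2}\right)^{2} = \left(L + 12^{2}\right)^{2} = \left(L + 144\right)^{2} = \left(144 + L\right)^{2}$)
$\frac{1}{c{\left(-884 \right)}} = \frac{1}{\left(144 - 884\right)^{2}} = \frac{1}{\left(-740\right)^{2}} = \frac{1}{547600}$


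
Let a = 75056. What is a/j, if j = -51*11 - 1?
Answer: -37528/281 ≈ -133.55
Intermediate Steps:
j = -562 (j = -561 - 1 = -562)
a/j = 75056/(-562) = 75056*(-1/562) = -37528/281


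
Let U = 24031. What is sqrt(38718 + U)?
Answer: sqrt(62749) ≈ 250.50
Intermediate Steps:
sqrt(38718 + U) = sqrt(38718 + 24031) = sqrt(62749)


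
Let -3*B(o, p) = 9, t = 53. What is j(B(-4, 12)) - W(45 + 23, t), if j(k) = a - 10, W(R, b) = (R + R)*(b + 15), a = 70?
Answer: -9188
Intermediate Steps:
B(o, p) = -3 (B(o, p) = -⅓*9 = -3)
W(R, b) = 2*R*(15 + b) (W(R, b) = (2*R)*(15 + b) = 2*R*(15 + b))
j(k) = 60 (j(k) = 70 - 10 = 60)
j(B(-4, 12)) - W(45 + 23, t) = 60 - 2*(45 + 23)*(15 + 53) = 60 - 2*68*68 = 60 - 1*9248 = 60 - 9248 = -9188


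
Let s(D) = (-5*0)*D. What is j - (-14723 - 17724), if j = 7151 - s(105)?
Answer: 39598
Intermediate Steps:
s(D) = 0 (s(D) = 0*D = 0)
j = 7151 (j = 7151 - 1*0 = 7151 + 0 = 7151)
j - (-14723 - 17724) = 7151 - (-14723 - 17724) = 7151 - 1*(-32447) = 7151 + 32447 = 39598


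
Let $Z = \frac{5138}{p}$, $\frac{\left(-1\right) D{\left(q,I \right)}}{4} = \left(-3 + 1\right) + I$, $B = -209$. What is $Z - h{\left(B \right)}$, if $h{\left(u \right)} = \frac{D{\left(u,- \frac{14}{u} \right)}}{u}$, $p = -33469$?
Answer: $- \frac{170347074}{1461959389} \approx -0.11652$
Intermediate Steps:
$D{\left(q,I \right)} = 8 - 4 I$ ($D{\left(q,I \right)} = - 4 \left(\left(-3 + 1\right) + I\right) = - 4 \left(-2 + I\right) = 8 - 4 I$)
$h{\left(u \right)} = \frac{8 + \frac{56}{u}}{u}$ ($h{\left(u \right)} = \frac{8 - 4 \left(- \frac{14}{u}\right)}{u} = \frac{8 + \frac{56}{u}}{u}$)
$Z = - \frac{5138}{33469}$ ($Z = \frac{5138}{-33469} = 5138 \left(- \frac{1}{33469}\right) = - \frac{5138}{33469} \approx -0.15352$)
$Z - h{\left(B \right)} = - \frac{5138}{33469} - \frac{8 \left(7 - 209\right)}{43681} = - \frac{5138}{33469} - 8 \cdot \frac{1}{43681} \left(-202\right) = - \frac{5138}{33469} - - \frac{1616}{43681} = - \frac{5138}{33469} + \frac{1616}{43681} = - \frac{170347074}{1461959389}$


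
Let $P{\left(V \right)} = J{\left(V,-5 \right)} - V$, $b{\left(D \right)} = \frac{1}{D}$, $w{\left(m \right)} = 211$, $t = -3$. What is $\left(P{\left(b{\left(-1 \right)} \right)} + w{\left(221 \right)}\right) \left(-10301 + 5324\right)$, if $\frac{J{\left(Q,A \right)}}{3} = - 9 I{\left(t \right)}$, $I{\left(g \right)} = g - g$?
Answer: $-1055124$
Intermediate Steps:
$I{\left(g \right)} = 0$
$J{\left(Q,A \right)} = 0$ ($J{\left(Q,A \right)} = 3 \left(\left(-9\right) 0\right) = 3 \cdot 0 = 0$)
$P{\left(V \right)} = - V$ ($P{\left(V \right)} = 0 - V = - V$)
$\left(P{\left(b{\left(-1 \right)} \right)} + w{\left(221 \right)}\right) \left(-10301 + 5324\right) = \left(- \frac{1}{-1} + 211\right) \left(-10301 + 5324\right) = \left(\left(-1\right) \left(-1\right) + 211\right) \left(-4977\right) = \left(1 + 211\right) \left(-4977\right) = 212 \left(-4977\right) = -1055124$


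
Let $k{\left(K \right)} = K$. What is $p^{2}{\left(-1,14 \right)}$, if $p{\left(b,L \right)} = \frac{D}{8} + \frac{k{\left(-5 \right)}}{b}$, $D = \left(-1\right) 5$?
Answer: $\frac{1225}{64} \approx 19.141$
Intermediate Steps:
$D = -5$
$p{\left(b,L \right)} = - \frac{5}{8} - \frac{5}{b}$
$p^{2}{\left(-1,14 \right)} = \left(- \frac{5}{8} - \frac{5}{-1}\right)^{2} = \left(- \frac{5}{8} - -5\right)^{2} = \left(- \frac{5}{8} + 5\right)^{2} = \left(\frac{35}{8}\right)^{2} = \frac{1225}{64}$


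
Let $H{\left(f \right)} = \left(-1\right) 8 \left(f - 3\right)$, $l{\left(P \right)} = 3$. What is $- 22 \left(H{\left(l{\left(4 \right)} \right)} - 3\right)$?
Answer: $66$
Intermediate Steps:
$H{\left(f \right)} = 24 - 8 f$ ($H{\left(f \right)} = - 8 \left(f - 3\right) = - 8 \left(-3 + f\right) = 24 - 8 f$)
$- 22 \left(H{\left(l{\left(4 \right)} \right)} - 3\right) = - 22 \left(\left(24 - 24\right) - 3\right) = - 22 \left(0 - 3\right) = \left(-22\right) \left(-3\right) = 66$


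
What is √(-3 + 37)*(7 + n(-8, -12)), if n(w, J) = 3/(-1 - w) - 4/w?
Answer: 111*√34/14 ≈ 46.231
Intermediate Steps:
n(w, J) = -4/w + 3/(-1 - w)
√(-3 + 37)*(7 + n(-8, -12)) = √(-3 + 37)*(7 + (-4 - 7*(-8))/((-8)*(1 - 8))) = √34*(7 - ⅛*(-4 + 56)/(-7)) = √34*(7 - ⅛*(-⅐)*52) = √34*(7 + 13/14) = √34*(111/14) = 111*√34/14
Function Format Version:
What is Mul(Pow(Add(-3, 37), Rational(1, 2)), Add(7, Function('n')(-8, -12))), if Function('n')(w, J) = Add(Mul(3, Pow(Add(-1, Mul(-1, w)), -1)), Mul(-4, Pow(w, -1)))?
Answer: Mul(Rational(111, 14), Pow(34, Rational(1, 2))) ≈ 46.231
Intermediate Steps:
Function('n')(w, J) = Add(Mul(-4, Pow(w, -1)), Mul(3, Pow(Add(-1, Mul(-1, w)), -1)))
Mul(Pow(Add(-3, 37), Rational(1, 2)), Add(7, Function('n')(-8, -12))) = Mul(Pow(Add(-3, 37), Rational(1, 2)), Add(7, Mul(Pow(-8, -1), Pow(Add(1, -8), -1), Add(-4, Mul(-7, -8))))) = Mul(Pow(34, Rational(1, 2)), Add(7, Mul(Rational(-1, 8), Pow(-7, -1), Add(-4, 56)))) = Mul(Pow(34, Rational(1, 2)), Add(7, Mul(Rational(-1, 8), Rational(-1, 7), 52))) = Mul(Pow(34, Rational(1, 2)), Add(7, Rational(13, 14))) = Mul(Pow(34, Rational(1, 2)), Rational(111, 14)) = Mul(Rational(111, 14), Pow(34, Rational(1, 2)))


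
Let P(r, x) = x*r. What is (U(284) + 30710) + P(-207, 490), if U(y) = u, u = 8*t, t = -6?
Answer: -70768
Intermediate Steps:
u = -48 (u = 8*(-6) = -48)
U(y) = -48
P(r, x) = r*x
(U(284) + 30710) + P(-207, 490) = (-48 + 30710) - 207*490 = 30662 - 101430 = -70768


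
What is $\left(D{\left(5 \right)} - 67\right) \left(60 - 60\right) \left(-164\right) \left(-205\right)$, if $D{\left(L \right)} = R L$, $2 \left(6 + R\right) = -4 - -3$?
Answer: $0$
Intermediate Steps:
$R = - \frac{13}{2}$ ($R = -6 + \frac{-4 - -3}{2} = -6 + \frac{-4 + 3}{2} = -6 + \frac{1}{2} \left(-1\right) = -6 - \frac{1}{2} = - \frac{13}{2} \approx -6.5$)
$D{\left(L \right)} = - \frac{13 L}{2}$
$\left(D{\left(5 \right)} - 67\right) \left(60 - 60\right) \left(-164\right) \left(-205\right) = \left(\left(- \frac{13}{2}\right) 5 - 67\right) \left(60 - 60\right) \left(-164\right) \left(-205\right) = \left(- \frac{65}{2} - 67\right) 0 \left(-164\right) \left(-205\right) = \left(- \frac{199}{2}\right) 0 \left(-164\right) \left(-205\right) = 0 \left(-164\right) \left(-205\right) = 0 \left(-205\right) = 0$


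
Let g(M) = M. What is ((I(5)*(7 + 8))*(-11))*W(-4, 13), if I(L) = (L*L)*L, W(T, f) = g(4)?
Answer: -82500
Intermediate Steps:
W(T, f) = 4
I(L) = L³ (I(L) = L²*L = L³)
((I(5)*(7 + 8))*(-11))*W(-4, 13) = ((5³*(7 + 8))*(-11))*4 = ((125*15)*(-11))*4 = (1875*(-11))*4 = -20625*4 = -82500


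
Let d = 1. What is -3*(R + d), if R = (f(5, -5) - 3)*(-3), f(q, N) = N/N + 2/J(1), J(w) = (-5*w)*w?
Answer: -123/5 ≈ -24.600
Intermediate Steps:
J(w) = -5*w**2
f(q, N) = 3/5 (f(q, N) = N/N + 2/((-5*1**2)) = 1 + 2/((-5*1)) = 1 + 2/(-5) = 1 + 2*(-1/5) = 1 - 2/5 = 3/5)
R = 36/5 (R = (3/5 - 3)*(-3) = -12/5*(-3) = 36/5 ≈ 7.2000)
-3*(R + d) = -3*(36/5 + 1) = -3*41/5 = -123/5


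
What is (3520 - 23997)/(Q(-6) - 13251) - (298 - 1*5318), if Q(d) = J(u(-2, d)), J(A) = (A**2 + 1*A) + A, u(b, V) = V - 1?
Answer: 66364797/13216 ≈ 5021.5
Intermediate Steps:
u(b, V) = -1 + V
J(A) = A**2 + 2*A (J(A) = (A**2 + A) + A = (A + A**2) + A = A**2 + 2*A)
Q(d) = (1 + d)*(-1 + d) (Q(d) = (-1 + d)*(2 + (-1 + d)) = (-1 + d)*(1 + d) = (1 + d)*(-1 + d))
(3520 - 23997)/(Q(-6) - 13251) - (298 - 1*5318) = (3520 - 23997)/((-1 + (-6)**2) - 13251) - (298 - 1*5318) = -20477/((-1 + 36) - 13251) - (298 - 5318) = -20477/(35 - 13251) - 1*(-5020) = -20477/(-13216) + 5020 = -20477*(-1/13216) + 5020 = 20477/13216 + 5020 = 66364797/13216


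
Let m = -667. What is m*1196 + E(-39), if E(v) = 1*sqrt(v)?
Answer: -797732 + I*sqrt(39) ≈ -7.9773e+5 + 6.245*I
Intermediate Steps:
E(v) = sqrt(v)
m*1196 + E(-39) = -667*1196 + sqrt(-39) = -797732 + I*sqrt(39)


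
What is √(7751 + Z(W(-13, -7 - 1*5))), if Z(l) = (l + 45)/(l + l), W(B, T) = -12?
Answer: √123994/4 ≈ 88.032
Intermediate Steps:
Z(l) = (45 + l)/(2*l) (Z(l) = (45 + l)/((2*l)) = (45 + l)*(1/(2*l)) = (45 + l)/(2*l))
√(7751 + Z(W(-13, -7 - 1*5))) = √(7751 + (½)*(45 - 12)/(-12)) = √(7751 + (½)*(-1/12)*33) = √(7751 - 11/8) = √(61997/8) = √123994/4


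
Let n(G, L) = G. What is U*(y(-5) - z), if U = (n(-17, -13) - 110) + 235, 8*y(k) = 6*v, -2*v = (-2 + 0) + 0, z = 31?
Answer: -3267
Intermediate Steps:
v = 1 (v = -((-2 + 0) + 0)/2 = -(-2 + 0)/2 = -1/2*(-2) = 1)
y(k) = 3/4 (y(k) = (6*1)/8 = (1/8)*6 = 3/4)
U = 108 (U = (-17 - 110) + 235 = -127 + 235 = 108)
U*(y(-5) - z) = 108*(3/4 - 1*31) = 108*(3/4 - 31) = 108*(-121/4) = -3267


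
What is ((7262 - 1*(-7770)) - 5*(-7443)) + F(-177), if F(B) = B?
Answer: 52070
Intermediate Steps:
((7262 - 1*(-7770)) - 5*(-7443)) + F(-177) = ((7262 - 1*(-7770)) - 5*(-7443)) - 177 = ((7262 + 7770) + 37215) - 177 = (15032 + 37215) - 177 = 52247 - 177 = 52070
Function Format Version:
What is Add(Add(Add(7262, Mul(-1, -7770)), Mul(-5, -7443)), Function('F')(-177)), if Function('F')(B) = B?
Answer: 52070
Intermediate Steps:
Add(Add(Add(7262, Mul(-1, -7770)), Mul(-5, -7443)), Function('F')(-177)) = Add(Add(Add(7262, Mul(-1, -7770)), Mul(-5, -7443)), -177) = Add(Add(Add(7262, 7770), 37215), -177) = Add(Add(15032, 37215), -177) = Add(52247, -177) = 52070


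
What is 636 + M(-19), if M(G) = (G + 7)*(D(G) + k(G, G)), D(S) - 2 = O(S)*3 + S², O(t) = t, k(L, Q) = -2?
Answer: -3012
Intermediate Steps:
D(S) = 2 + S² + 3*S (D(S) = 2 + (S*3 + S²) = 2 + (3*S + S²) = 2 + (S² + 3*S) = 2 + S² + 3*S)
M(G) = (7 + G)*(G² + 3*G) (M(G) = (G + 7)*((2 + G² + 3*G) - 2) = (7 + G)*(G² + 3*G))
636 + M(-19) = 636 - 19*(21 + (-19)² + 10*(-19)) = 636 - 19*(21 + 361 - 190) = 636 - 19*192 = 636 - 3648 = -3012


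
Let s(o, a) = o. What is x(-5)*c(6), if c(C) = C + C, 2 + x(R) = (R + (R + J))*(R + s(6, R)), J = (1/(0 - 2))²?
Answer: -141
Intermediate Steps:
J = ¼ (J = (1/(-2))² = (-½)² = ¼ ≈ 0.25000)
x(R) = -2 + (6 + R)*(¼ + 2*R) (x(R) = -2 + (R + (R + ¼))*(R + 6) = -2 + (R + (¼ + R))*(6 + R) = -2 + (¼ + 2*R)*(6 + R) = -2 + (6 + R)*(¼ + 2*R))
c(C) = 2*C
x(-5)*c(6) = (-½ + 2*(-5)² + (49/4)*(-5))*(2*6) = (-½ + 2*25 - 245/4)*12 = (-½ + 50 - 245/4)*12 = -47/4*12 = -141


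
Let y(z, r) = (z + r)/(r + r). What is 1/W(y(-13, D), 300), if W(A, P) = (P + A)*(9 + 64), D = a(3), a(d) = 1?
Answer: 1/21462 ≈ 4.6594e-5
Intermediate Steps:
D = 1
y(z, r) = (r + z)/(2*r) (y(z, r) = (r + z)/((2*r)) = (r + z)*(1/(2*r)) = (r + z)/(2*r))
W(A, P) = 73*A + 73*P (W(A, P) = (A + P)*73 = 73*A + 73*P)
1/W(y(-13, D), 300) = 1/(73*((1/2)*(1 - 13)/1) + 73*300) = 1/(73*((1/2)*1*(-12)) + 21900) = 1/(73*(-6) + 21900) = 1/(-438 + 21900) = 1/21462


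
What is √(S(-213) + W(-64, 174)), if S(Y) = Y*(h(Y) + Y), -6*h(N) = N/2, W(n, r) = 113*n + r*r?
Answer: √258529/2 ≈ 254.23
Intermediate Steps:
W(n, r) = r² + 113*n (W(n, r) = 113*n + r² = r² + 113*n)
h(N) = -N/12 (h(N) = -N/(6*2) = -N/12)
S(Y) = 11*Y²/12 (S(Y) = Y*(-Y/12 + Y) = Y*(11*Y/12) = 11*Y²/12)
√(S(-213) + W(-64, 174)) = √((11/12)*(-213)² + (174² + 113*(-64))) = √((11/12)*45369 + (30276 - 7232)) = √(166353/4 + 23044) = √(258529/4) = √258529/2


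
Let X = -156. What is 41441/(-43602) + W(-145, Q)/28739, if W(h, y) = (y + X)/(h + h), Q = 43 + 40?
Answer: -86344739441/90848146155 ≈ -0.95043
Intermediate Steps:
Q = 83
W(h, y) = (-156 + y)/(2*h) (W(h, y) = (y - 156)/(h + h) = (-156 + y)/((2*h)) = (-156 + y)*(1/(2*h)) = (-156 + y)/(2*h))
41441/(-43602) + W(-145, Q)/28739 = 41441/(-43602) + ((1/2)*(-156 + 83)/(-145))/28739 = 41441*(-1/43602) + ((1/2)*(-1/145)*(-73))*(1/28739) = -41441/43602 + (73/290)*(1/28739) = -41441/43602 + 73/8334310 = -86344739441/90848146155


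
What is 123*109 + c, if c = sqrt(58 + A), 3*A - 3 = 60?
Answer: 13407 + sqrt(79) ≈ 13416.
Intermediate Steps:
A = 21 (A = 1 + (1/3)*60 = 1 + 20 = 21)
c = sqrt(79) (c = sqrt(58 + 21) = sqrt(79) ≈ 8.8882)
123*109 + c = 123*109 + sqrt(79) = 13407 + sqrt(79)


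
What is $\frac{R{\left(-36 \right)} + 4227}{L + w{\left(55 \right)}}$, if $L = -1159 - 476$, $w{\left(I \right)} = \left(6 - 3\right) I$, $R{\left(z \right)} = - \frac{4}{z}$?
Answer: $- \frac{19022}{6615} \approx -2.8756$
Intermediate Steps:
$w{\left(I \right)} = 3 I$ ($w{\left(I \right)} = \left(6 - 3\right) I = 3 I$)
$L = -1635$ ($L = -1159 - 476 = -1635$)
$\frac{R{\left(-36 \right)} + 4227}{L + w{\left(55 \right)}} = \frac{- \frac{4}{-36} + 4227}{-1635 + 3 \cdot 55} = \frac{\left(-4\right) \left(- \frac{1}{36}\right) + 4227}{-1635 + 165} = \frac{\frac{1}{9} + 4227}{-1470} = \frac{38044}{9} \left(- \frac{1}{1470}\right) = - \frac{19022}{6615}$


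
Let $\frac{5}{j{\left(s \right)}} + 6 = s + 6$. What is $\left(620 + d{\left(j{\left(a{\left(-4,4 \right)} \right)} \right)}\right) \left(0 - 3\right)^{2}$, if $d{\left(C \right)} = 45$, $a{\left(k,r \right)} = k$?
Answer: $5985$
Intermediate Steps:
$j{\left(s \right)} = \frac{5}{s}$ ($j{\left(s \right)} = \frac{5}{-6 + \left(s + 6\right)} = \frac{5}{-6 + \left(6 + s\right)} = \frac{5}{s}$)
$\left(620 + d{\left(j{\left(a{\left(-4,4 \right)} \right)} \right)}\right) \left(0 - 3\right)^{2} = \left(620 + 45\right) \left(0 - 3\right)^{2} = 665 \left(-3\right)^{2} = 665 \cdot 9 = 5985$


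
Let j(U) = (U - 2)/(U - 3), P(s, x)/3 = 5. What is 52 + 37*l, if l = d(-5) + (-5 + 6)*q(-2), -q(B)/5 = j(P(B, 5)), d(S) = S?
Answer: -4001/12 ≈ -333.42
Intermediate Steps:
P(s, x) = 15 (P(s, x) = 3*5 = 15)
j(U) = (-2 + U)/(-3 + U)
q(B) = -65/12 (q(B) = -5*(-2 + 15)/(-3 + 15) = -5*13/12 = -65/12)
l = -125/12 (l = -5 + (-5 + 6)*(-65/12) = -5 + 1*(-65/12) = -5 - 65/12 = -125/12 ≈ -10.417)
52 + 37*l = 52 + 37*(-125/12) = 52 - 4625/12 = -4001/12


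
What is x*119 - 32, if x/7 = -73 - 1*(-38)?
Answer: -29187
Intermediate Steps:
x = -245 (x = 7*(-73 - 1*(-38)) = 7*(-73 + 38) = 7*(-35) = -245)
x*119 - 32 = -245*119 - 32 = -29155 - 32 = -29187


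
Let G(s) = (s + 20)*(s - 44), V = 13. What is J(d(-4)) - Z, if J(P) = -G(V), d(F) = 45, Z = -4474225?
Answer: 4475248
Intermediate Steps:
G(s) = (-44 + s)*(20 + s) (G(s) = (20 + s)*(-44 + s) = (-44 + s)*(20 + s))
J(P) = 1023 (J(P) = -(-880 + 13² - 24*13) = -(-880 + 169 - 312) = -1*(-1023) = 1023)
J(d(-4)) - Z = 1023 - 1*(-4474225) = 1023 + 4474225 = 4475248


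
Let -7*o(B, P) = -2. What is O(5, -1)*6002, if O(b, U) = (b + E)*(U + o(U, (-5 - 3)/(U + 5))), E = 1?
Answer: -180060/7 ≈ -25723.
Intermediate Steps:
o(B, P) = 2/7 (o(B, P) = -⅐*(-2) = 2/7)
O(b, U) = (1 + b)*(2/7 + U) (O(b, U) = (b + 1)*(U + 2/7) = (1 + b)*(2/7 + U))
O(5, -1)*6002 = (2/7 - 1 + (2/7)*5 - 1*5)*6002 = (2/7 - 1 + 10/7 - 5)*6002 = -30/7*6002 = -180060/7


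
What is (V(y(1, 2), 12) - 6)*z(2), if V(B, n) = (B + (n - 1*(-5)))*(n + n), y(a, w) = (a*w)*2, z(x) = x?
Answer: 996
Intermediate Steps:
y(a, w) = 2*a*w
V(B, n) = 2*n*(5 + B + n) (V(B, n) = (B + (n + 5))*(2*n) = (B + (5 + n))*(2*n) = (5 + B + n)*(2*n) = 2*n*(5 + B + n))
(V(y(1, 2), 12) - 6)*z(2) = (2*12*(5 + 2*1*2 + 12) - 6)*2 = (2*12*(5 + 4 + 12) - 6)*2 = (2*12*21 - 6)*2 = (504 - 6)*2 = 498*2 = 996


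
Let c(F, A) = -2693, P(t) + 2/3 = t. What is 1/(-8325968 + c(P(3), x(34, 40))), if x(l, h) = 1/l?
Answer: -1/8328661 ≈ -1.2007e-7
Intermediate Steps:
P(t) = -2/3 + t
1/(-8325968 + c(P(3), x(34, 40))) = 1/(-8325968 - 2693) = 1/(-8328661) = -1/8328661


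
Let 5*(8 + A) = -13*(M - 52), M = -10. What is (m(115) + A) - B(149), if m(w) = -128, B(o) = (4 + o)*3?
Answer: -2169/5 ≈ -433.80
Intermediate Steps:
B(o) = 12 + 3*o
A = 766/5 (A = -8 + (-13*(-10 - 52))/5 = -8 + (-13*(-62))/5 = -8 + (1/5)*806 = -8 + 806/5 = 766/5 ≈ 153.20)
(m(115) + A) - B(149) = (-128 + 766/5) - (12 + 3*149) = 126/5 - (12 + 447) = 126/5 - 1*459 = 126/5 - 459 = -2169/5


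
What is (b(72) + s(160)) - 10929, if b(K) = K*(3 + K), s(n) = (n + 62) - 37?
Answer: -5344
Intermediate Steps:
s(n) = 25 + n (s(n) = (62 + n) - 37 = 25 + n)
(b(72) + s(160)) - 10929 = (72*(3 + 72) + (25 + 160)) - 10929 = (72*75 + 185) - 10929 = (5400 + 185) - 10929 = 5585 - 10929 = -5344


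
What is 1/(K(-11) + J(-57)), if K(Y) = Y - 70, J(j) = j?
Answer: -1/138 ≈ -0.0072464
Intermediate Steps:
K(Y) = -70 + Y
1/(K(-11) + J(-57)) = 1/((-70 - 11) - 57) = 1/(-81 - 57) = 1/(-138) = -1/138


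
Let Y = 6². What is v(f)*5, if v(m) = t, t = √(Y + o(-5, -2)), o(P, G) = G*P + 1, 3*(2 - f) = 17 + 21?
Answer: 5*√47 ≈ 34.278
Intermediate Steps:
f = -32/3 (f = 2 - (17 + 21)/3 = 2 - ⅓*38 = 2 - 38/3 = -32/3 ≈ -10.667)
o(P, G) = 1 + G*P
Y = 36
t = √47 (t = √(36 + (1 - 2*(-5))) = √(36 + (1 + 10)) = √(36 + 11) = √47 ≈ 6.8557)
v(m) = √47
v(f)*5 = √47*5 = 5*√47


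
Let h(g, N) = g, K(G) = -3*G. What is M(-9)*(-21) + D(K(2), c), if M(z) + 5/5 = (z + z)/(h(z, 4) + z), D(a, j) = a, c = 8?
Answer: -6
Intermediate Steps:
M(z) = 0 (M(z) = -1 + (z + z)/(z + z) = -1 + (2*z)/((2*z)) = -1 + (2*z)*(1/(2*z)) = -1 + 1 = 0)
M(-9)*(-21) + D(K(2), c) = 0*(-21) - 3*2 = 0 - 6 = -6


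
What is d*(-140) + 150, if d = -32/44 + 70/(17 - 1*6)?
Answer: -7030/11 ≈ -639.09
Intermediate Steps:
d = 62/11 (d = -32*1/44 + 70/(17 - 6) = -8/11 + 70/11 = 62/11 ≈ 5.6364)
d*(-140) + 150 = (62/11)*(-140) + 150 = -8680/11 + 150 = -7030/11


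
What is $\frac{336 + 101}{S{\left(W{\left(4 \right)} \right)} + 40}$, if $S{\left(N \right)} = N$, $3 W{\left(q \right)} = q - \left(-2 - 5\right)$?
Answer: $\frac{1311}{131} \approx 10.008$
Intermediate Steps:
$W{\left(q \right)} = \frac{7}{3} + \frac{q}{3}$ ($W{\left(q \right)} = \frac{q - \left(-2 - 5\right)}{3} = \frac{q - -7}{3} = \frac{q + 7}{3} = \frac{7 + q}{3} = \frac{7}{3} + \frac{q}{3}$)
$\frac{336 + 101}{S{\left(W{\left(4 \right)} \right)} + 40} = \frac{336 + 101}{\left(\frac{7}{3} + \frac{1}{3} \cdot 4\right) + 40} = \frac{437}{\left(\frac{7}{3} + \frac{4}{3}\right) + 40} = \frac{437}{\frac{11}{3} + 40} = \frac{437}{\frac{131}{3}} = 437 \cdot \frac{3}{131} = \frac{1311}{131}$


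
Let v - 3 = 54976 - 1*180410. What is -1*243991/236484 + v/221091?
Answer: -27868879595/17428161348 ≈ -1.5991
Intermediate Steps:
v = -125431 (v = 3 + (54976 - 1*180410) = 3 + (54976 - 180410) = 3 - 125434 = -125431)
-1*243991/236484 + v/221091 = -1*243991/236484 - 125431/221091 = -243991*1/236484 - 125431*1/221091 = -243991/236484 - 125431/221091 = -27868879595/17428161348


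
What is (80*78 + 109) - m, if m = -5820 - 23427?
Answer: 35596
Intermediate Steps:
m = -29247
(80*78 + 109) - m = (80*78 + 109) - 1*(-29247) = (6240 + 109) + 29247 = 6349 + 29247 = 35596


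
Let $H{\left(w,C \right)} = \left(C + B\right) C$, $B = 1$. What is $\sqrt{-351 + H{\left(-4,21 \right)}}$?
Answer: $\sqrt{111} \approx 10.536$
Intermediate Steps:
$H{\left(w,C \right)} = C \left(1 + C\right)$ ($H{\left(w,C \right)} = \left(C + 1\right) C = \left(1 + C\right) C = C \left(1 + C\right)$)
$\sqrt{-351 + H{\left(-4,21 \right)}} = \sqrt{-351 + 21 \left(1 + 21\right)} = \sqrt{-351 + 21 \cdot 22} = \sqrt{-351 + 462} = \sqrt{111}$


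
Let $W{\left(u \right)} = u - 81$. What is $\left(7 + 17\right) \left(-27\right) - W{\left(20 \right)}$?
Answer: $-587$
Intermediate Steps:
$W{\left(u \right)} = -81 + u$ ($W{\left(u \right)} = u - 81 = -81 + u$)
$\left(7 + 17\right) \left(-27\right) - W{\left(20 \right)} = \left(7 + 17\right) \left(-27\right) - \left(-81 + 20\right) = 24 \left(-27\right) - -61 = -648 + 61 = -587$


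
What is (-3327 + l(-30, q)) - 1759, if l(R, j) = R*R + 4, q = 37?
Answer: -4182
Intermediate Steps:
l(R, j) = 4 + R**2 (l(R, j) = R**2 + 4 = 4 + R**2)
(-3327 + l(-30, q)) - 1759 = (-3327 + (4 + (-30)**2)) - 1759 = (-3327 + (4 + 900)) - 1759 = (-3327 + 904) - 1759 = -2423 - 1759 = -4182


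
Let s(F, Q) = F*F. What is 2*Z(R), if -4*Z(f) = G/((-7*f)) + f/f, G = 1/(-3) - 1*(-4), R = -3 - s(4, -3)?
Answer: -205/399 ≈ -0.51378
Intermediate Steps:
s(F, Q) = F²
R = -19 (R = -3 - 1*4² = -3 - 1*16 = -3 - 16 = -19)
G = 11/3 (G = -⅓ + 4 = 11/3 ≈ 3.6667)
Z(f) = -¼ + 11/(84*f) (Z(f) = -(11/(3*((-7*f))) + f/f)/4 = -(11*(-1/(7*f))/3 + 1)/4 = -(-11/(21*f) + 1)/4 = -(1 - 11/(21*f))/4 = -¼ + 11/(84*f))
2*Z(R) = 2*((1/84)*(11 - 21*(-19))/(-19)) = 2*((1/84)*(-1/19)*(11 + 399)) = 2*((1/84)*(-1/19)*410) = 2*(-205/798) = -205/399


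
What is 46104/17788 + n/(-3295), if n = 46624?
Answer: -169358758/14652865 ≈ -11.558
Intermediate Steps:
46104/17788 + n/(-3295) = 46104/17788 + 46624/(-3295) = 46104*(1/17788) + 46624*(-1/3295) = 11526/4447 - 46624/3295 = -169358758/14652865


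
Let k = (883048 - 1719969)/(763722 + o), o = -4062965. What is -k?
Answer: -836921/3299243 ≈ -0.25367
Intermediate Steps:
k = 836921/3299243 (k = (883048 - 1719969)/(763722 - 4062965) = -836921/(-3299243) = -836921*(-1/3299243) = 836921/3299243 ≈ 0.25367)
-k = -1*836921/3299243 = -836921/3299243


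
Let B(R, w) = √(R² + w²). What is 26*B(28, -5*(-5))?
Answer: 26*√1409 ≈ 975.95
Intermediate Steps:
26*B(28, -5*(-5)) = 26*√(28² + (-5*(-5))²) = 26*√(784 + 25²) = 26*√(784 + 625) = 26*√1409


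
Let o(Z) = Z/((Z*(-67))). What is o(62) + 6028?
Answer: 403875/67 ≈ 6028.0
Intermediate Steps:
o(Z) = -1/67 (o(Z) = Z/((-67*Z)) = Z*(-1/(67*Z)) = -1/67)
o(62) + 6028 = -1/67 + 6028 = 403875/67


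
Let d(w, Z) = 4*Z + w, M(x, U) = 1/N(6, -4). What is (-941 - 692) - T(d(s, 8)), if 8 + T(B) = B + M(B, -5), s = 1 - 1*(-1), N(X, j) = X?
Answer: -9955/6 ≈ -1659.2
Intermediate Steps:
M(x, U) = 1/6
s = 2 (s = 1 + 1 = 2)
d(w, Z) = w + 4*Z
T(B) = -47/6 + B (T(B) = -8 + (B + 1/6) = -8 + (1/6 + B) = -47/6 + B)
(-941 - 692) - T(d(s, 8)) = (-941 - 692) - (-47/6 + (2 + 4*8)) = -1633 - (-47/6 + (2 + 32)) = -1633 - (-47/6 + 34) = -1633 - 1*157/6 = -1633 - 157/6 = -9955/6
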